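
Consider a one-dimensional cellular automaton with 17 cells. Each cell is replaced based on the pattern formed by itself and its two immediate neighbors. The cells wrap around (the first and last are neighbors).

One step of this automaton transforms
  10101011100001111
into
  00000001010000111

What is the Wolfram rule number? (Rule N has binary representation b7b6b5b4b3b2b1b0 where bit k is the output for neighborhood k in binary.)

144

position 7: 111 → 1  (bit 7 = 1)
position 0: 110 → 0  (bit 6 = 0)
position 1: 101 → 0  (bit 5 = 0)
position 9: 100 → 1  (bit 4 = 1)
position 6: 011 → 0  (bit 3 = 0)
position 2: 010 → 0  (bit 2 = 0)
position 12: 001 → 0  (bit 1 = 0)
position 10: 000 → 0  (bit 0 = 0)
bits b7..b0 = 10010000 = 144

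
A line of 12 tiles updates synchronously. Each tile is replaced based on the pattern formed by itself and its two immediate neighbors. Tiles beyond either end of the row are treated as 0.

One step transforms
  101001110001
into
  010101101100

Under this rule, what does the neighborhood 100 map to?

1

At position 3 the neighborhood is 100; the next row has 1 there.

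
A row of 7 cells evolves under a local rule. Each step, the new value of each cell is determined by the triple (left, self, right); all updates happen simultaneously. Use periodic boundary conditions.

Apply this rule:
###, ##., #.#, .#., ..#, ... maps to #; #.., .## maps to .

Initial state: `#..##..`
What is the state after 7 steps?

####.##

#.#.#.#
######.
.######
#.#####
##.####
###.###
####.##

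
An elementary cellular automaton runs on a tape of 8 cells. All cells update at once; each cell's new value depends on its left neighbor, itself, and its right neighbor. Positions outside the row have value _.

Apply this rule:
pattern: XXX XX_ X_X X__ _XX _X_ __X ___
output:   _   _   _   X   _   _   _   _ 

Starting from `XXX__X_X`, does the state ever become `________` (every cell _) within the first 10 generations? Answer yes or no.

yes

generation 1: ___X____
generation 2: ____X___
generation 3: _____X__
generation 4: ______X_
generation 5: _______X
generation 6: ________
all cells are _ at generation 6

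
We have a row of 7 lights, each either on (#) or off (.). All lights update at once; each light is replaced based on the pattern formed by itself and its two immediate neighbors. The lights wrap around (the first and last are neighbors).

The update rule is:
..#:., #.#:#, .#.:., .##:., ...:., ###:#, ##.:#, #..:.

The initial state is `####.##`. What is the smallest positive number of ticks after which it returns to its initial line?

#####.#
######.
.######
#.#####
##.####
###.###
####.##

7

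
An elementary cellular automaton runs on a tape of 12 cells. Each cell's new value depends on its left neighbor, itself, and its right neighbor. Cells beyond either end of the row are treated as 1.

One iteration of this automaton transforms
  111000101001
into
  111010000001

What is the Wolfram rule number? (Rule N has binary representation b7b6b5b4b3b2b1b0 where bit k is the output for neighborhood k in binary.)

position 0: 111 → 1  (bit 7 = 1)
position 2: 110 → 1  (bit 6 = 1)
position 7: 101 → 0  (bit 5 = 0)
position 3: 100 → 0  (bit 4 = 0)
position 11: 011 → 1  (bit 3 = 1)
position 6: 010 → 0  (bit 2 = 0)
position 5: 001 → 0  (bit 1 = 0)
position 4: 000 → 1  (bit 0 = 1)
bits b7..b0 = 11001001 = 201

201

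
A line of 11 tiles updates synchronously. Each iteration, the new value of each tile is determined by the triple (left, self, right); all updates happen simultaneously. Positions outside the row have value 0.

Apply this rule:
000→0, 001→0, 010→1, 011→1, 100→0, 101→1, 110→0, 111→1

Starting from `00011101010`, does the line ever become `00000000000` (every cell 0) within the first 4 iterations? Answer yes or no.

00011011110
00010111100
00011111000
00011110000
iteration 4 is 00011110000, still not uniform 0

no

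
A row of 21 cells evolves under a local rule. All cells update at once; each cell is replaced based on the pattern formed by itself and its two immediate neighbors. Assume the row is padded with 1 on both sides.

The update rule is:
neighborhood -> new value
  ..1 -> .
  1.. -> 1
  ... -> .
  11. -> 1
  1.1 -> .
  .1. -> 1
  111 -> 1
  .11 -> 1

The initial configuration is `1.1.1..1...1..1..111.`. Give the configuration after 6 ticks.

1.1.11.111.11.11.111.

1.1.11.11..11.11.111.
1.1.11.111.11.11.111.
1.1.11.111.11.11.111.  (fixed point — unchanged through tick 6)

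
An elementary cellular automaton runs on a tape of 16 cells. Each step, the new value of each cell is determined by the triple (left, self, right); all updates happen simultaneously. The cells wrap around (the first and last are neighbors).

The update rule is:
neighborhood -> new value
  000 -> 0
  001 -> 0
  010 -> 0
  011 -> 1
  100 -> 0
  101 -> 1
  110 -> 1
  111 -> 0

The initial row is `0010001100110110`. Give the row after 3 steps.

0000001100000000

0000001100111110
0000001100100010
0000001100000000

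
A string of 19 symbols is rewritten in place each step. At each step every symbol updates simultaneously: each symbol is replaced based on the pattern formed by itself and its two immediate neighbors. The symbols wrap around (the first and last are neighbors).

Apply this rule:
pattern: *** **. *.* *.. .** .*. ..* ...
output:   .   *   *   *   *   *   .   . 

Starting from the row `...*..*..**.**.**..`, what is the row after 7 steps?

step 1: ...**.**.*********.
step 2: ...*******.......**
step 3: *..*.....**......**
step 4: **.**....***.....*.
step 5: ******...*.**....**
step 6: .....**..*****...*.
step 7: .....***.*...**..**

.....***.*...**..**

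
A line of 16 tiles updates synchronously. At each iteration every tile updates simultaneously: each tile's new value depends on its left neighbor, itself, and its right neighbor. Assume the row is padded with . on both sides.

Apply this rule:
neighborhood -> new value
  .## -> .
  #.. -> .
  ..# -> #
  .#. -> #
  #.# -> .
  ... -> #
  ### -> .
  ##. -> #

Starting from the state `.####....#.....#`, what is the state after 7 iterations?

#...#.####.#####
#.###....#.....#
#...#.####.#####  (repeats iteration 1; period 2)
iteration 7: #...#.####.#####

#...#.####.#####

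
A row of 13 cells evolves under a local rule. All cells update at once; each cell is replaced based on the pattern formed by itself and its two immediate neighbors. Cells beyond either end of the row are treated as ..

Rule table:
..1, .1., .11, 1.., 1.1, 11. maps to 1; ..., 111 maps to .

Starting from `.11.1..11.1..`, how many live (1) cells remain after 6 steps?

111111111111.
1..........11
11........111
111......11.1
1.11....11111
11111..11...1
count of 1: 8

8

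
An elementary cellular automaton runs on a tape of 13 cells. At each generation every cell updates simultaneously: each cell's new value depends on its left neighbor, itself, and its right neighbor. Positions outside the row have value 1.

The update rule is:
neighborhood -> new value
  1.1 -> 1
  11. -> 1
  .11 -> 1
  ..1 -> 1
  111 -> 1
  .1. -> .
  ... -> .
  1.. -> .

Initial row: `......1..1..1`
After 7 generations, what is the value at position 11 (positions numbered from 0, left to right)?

generation 1: .....1..1..11
generation 2: ....1..1..111
generation 3: ...1..1..1111
generation 4: ..1..1..11111
generation 5: .1..1..111111
generation 6: 1..1..1111111
generation 7: 1.1..11111111
position 11 holds 1

1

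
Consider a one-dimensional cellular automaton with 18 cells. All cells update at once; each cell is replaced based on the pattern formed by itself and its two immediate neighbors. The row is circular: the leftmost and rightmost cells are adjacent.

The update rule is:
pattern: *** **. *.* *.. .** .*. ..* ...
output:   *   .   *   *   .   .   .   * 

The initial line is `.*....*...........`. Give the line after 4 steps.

..***..***********
*..*.*..*********.
.*..*.*..*******.*
*.*..*.*..*****.*.

*.*..*.*..*****.*.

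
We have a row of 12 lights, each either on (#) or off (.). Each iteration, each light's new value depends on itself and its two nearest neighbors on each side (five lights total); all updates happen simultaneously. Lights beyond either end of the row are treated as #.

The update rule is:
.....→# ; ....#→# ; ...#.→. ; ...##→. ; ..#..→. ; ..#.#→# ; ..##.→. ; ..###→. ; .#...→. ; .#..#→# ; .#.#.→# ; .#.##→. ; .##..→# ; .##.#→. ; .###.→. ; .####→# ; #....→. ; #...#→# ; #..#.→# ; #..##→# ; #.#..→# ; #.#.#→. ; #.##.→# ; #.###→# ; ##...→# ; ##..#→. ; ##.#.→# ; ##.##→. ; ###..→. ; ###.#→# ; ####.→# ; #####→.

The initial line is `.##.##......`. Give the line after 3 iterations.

..#..###.#..

.#..###.###.
####..#.#.#.
..#..###.#..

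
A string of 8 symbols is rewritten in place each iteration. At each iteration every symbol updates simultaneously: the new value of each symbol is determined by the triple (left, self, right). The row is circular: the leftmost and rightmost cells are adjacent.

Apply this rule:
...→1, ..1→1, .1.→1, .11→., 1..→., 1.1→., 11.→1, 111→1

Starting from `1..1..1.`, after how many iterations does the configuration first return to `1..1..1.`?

2

1.11.11.
1..1..1.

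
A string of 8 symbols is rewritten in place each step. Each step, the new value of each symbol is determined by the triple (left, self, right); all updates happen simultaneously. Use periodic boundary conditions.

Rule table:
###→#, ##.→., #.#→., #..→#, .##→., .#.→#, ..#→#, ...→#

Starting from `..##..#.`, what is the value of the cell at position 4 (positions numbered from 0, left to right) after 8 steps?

##..####
#.##.###
......##
######..
.####.##
..##....
##..####  (repeats step 1; period 6)
step 8: #.##.###
position 4 holds .

.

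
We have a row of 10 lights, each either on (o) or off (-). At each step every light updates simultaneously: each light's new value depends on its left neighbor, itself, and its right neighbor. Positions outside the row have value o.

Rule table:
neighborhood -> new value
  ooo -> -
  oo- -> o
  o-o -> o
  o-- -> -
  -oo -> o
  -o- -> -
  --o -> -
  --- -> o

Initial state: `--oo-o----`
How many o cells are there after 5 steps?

--ooo--oo-
--o-o--ooo
---o---o--
-o---o----
o--o---oo-
count of o: 4

4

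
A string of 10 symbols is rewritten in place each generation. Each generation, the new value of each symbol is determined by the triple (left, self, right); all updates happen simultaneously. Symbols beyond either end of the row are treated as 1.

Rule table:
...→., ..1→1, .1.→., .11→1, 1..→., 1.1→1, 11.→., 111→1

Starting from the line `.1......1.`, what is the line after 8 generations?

1......1.1
......1.11
.....1.111
....1.1111
...1.11111
..1.111111
.1.1111111
1.11111111

1.11111111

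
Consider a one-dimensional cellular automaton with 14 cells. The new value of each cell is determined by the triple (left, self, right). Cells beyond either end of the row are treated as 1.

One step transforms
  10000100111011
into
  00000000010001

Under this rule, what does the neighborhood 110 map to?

0

At position 0 the neighborhood is 110; the next row has 0 there.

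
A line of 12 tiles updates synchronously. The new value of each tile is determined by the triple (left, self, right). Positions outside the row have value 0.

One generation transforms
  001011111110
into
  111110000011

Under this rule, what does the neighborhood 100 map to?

At position 11 the neighborhood is 100; the next row has 1 there.

1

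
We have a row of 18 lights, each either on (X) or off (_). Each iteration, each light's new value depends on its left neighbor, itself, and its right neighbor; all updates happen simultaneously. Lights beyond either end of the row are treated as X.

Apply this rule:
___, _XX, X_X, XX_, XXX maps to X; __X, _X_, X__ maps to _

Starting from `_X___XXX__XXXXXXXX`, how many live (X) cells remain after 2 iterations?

13

iteration 1: X__X_XXX__XXXXXXXX
iteration 2: X___XXXX__XXXXXXXX
count of X: 13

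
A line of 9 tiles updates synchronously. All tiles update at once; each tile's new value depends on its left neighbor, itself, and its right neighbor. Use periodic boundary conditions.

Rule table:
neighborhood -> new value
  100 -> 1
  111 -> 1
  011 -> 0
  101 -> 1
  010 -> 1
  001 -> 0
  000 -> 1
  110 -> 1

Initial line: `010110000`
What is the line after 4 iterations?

011011111
101101111
110110111
111011011

111011011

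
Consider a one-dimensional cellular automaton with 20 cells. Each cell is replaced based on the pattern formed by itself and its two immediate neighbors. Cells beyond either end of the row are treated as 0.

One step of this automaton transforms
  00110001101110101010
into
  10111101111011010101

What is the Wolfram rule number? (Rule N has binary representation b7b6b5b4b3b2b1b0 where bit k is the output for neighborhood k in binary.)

121

position 11: 111 → 0  (bit 7 = 0)
position 3: 110 → 1  (bit 6 = 1)
position 9: 101 → 1  (bit 5 = 1)
position 4: 100 → 1  (bit 4 = 1)
position 2: 011 → 1  (bit 3 = 1)
position 14: 010 → 0  (bit 2 = 0)
position 1: 001 → 0  (bit 1 = 0)
position 0: 000 → 1  (bit 0 = 1)
bits b7..b0 = 01111001 = 121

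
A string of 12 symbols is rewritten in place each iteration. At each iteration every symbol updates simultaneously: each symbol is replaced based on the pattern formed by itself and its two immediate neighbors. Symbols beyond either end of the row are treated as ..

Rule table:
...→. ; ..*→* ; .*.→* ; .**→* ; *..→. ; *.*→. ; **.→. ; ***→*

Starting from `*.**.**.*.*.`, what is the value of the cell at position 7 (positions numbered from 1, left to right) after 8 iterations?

iteration 1: *.*..*..*.*.
iteration 2: *.*.**.**.*.
iteration 3: *.*.*..*..*.
iteration 4: *.*.*.**.**.
iteration 5: *.*.*.*..*..
iteration 6: *.*.*.*.**..
iteration 7: *.*.*.*.*...
iteration 8: *.*.*.*.*...
position 7 holds *

*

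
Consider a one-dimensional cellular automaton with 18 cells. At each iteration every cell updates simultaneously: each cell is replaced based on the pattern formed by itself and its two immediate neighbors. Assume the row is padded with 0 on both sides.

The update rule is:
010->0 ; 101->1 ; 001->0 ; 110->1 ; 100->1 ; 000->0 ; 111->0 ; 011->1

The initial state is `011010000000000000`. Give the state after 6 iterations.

011101000000000000
010110100000000000
001111010000000000
001001101000000000
000101110100000000
000011011010000000

000011011010000000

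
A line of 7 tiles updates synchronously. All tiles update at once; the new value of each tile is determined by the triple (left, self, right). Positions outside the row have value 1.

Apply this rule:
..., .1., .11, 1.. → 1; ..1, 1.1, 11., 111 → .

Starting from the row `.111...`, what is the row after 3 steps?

.1..11.

.1..11.
.11.1..
.1..11.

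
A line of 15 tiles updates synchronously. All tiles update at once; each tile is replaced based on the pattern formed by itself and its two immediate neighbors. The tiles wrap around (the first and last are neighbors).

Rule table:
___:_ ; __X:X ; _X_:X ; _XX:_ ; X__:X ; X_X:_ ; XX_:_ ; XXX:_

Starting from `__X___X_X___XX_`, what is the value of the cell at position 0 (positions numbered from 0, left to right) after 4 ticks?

_XXX_XX_XX_X__X
___________XXXX
X_________X____
XX_______XXX__X
position 0 holds X

X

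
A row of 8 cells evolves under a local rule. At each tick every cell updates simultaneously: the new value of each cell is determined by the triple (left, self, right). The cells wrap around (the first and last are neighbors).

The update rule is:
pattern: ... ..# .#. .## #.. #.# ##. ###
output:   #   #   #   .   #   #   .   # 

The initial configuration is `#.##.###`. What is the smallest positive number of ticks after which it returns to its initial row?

6

.#..#.##
######..
.####.##
#.##.#..
##..####
#.##.###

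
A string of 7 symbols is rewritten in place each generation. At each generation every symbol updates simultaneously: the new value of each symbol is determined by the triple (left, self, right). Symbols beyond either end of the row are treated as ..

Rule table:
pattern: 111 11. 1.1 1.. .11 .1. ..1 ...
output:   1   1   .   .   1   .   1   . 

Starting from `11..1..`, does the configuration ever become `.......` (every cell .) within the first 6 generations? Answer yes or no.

11.1...
11.....
11.....  (fixed point — unchanged through generation 6)
generation 6 is 11....., still not uniform .

no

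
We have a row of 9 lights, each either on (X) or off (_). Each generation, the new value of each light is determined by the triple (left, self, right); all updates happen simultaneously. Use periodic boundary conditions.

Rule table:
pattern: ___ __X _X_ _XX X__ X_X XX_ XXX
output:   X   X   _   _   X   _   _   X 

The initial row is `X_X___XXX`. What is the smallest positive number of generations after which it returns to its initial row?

___XXX_XX
XXX_X____
_X___XXXX
__XXX_XX_
XX_X____X
X___XXXX_
_XXX_XX__
X_X____XX
___XXXX_X
XXX_XX___
_X____XXX
__XXXX_X_
XX_XX___X
X____XXX_
_XXXX_X__
X_XX___XX
____XXX_X
XXXX_X___
_XX___XXX
___XXX_X_
XXX_X___X
XX___XXX_
__XXX_X__
XX_X___XX
X___XXX_X
_XXX_X___
X_X___XXX

27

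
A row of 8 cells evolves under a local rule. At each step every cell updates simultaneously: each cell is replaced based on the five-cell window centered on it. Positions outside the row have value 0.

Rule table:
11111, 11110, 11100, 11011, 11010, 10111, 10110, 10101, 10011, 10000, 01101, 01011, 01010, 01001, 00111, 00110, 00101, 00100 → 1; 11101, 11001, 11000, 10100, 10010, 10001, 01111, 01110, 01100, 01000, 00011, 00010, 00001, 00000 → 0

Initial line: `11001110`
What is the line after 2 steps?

11111100

10011010
11111100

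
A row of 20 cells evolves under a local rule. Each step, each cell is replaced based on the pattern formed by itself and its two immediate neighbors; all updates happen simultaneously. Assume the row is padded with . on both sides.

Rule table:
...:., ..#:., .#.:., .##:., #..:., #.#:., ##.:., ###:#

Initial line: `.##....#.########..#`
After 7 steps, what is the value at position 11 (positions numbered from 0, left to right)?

.

..........######....
...........####.....
............##......
....................
....................  (fixed point — unchanged through step 7)
position 11 holds .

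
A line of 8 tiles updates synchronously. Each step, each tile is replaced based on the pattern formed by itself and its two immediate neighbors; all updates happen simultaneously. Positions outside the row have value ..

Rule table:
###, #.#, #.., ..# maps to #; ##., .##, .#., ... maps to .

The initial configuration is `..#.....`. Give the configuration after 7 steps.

step 1: .#.#....
step 2: #.#.#...
step 3: .#.#.#..
step 4: #.#.#.#.
step 5: .#.#.#.#
step 6: #.#.#.#.  (repeats step 4; period 2)
step 7: .#.#.#.#

.#.#.#.#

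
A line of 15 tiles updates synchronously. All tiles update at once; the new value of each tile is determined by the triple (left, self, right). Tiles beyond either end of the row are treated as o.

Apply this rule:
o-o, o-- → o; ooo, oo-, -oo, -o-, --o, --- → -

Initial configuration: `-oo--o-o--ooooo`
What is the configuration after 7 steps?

o-o-o-o--o--o-o

o--o--o-o------
-o--o--o-o-----
o-o--o--o-o----
-o-o--o--o-o---
o-o-o--o--o-o--
-o-o-o--o--o-o-
o-o-o-o--o--o-o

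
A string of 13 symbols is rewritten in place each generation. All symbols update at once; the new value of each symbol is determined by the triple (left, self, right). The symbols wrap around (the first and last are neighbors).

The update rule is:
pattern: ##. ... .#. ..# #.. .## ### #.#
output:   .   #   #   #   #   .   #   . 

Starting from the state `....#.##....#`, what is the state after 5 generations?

#####...#####
####.###.####
###...#...###
##.#######.##
#...#####...#

#...#####...#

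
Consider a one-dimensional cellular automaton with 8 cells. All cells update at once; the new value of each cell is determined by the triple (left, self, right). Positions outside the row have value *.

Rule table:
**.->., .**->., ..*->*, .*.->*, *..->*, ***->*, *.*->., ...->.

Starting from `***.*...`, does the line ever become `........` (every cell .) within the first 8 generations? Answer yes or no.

generation 1: **..**.*
generation 2: *.**....
generation 3: ....*..*
generation 4: *..****.
generation 5: .**.**..
generation 6: ......**
generation 7: *....*.*
generation 8: .*..**..
generation 8 is .*..**.., still not uniform .

no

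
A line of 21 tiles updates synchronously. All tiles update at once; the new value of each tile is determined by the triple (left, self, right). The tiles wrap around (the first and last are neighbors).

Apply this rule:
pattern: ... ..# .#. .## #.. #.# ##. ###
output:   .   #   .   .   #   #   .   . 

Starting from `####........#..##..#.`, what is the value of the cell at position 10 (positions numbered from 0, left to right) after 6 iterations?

#

iteration 1: ....#......#.##..##.#
iteration 2: #..#.#....#.#..##..#.
iteration 3: .##.#.#..#.#.##..##.#
iteration 4: #..#.#.##.#.#..##..#.
iteration 5: .##.#.#..#.#.##..##.#  (repeats iteration 3; period 2)
iteration 6: #..#.#.##.#.#..##..#.
position 10 holds #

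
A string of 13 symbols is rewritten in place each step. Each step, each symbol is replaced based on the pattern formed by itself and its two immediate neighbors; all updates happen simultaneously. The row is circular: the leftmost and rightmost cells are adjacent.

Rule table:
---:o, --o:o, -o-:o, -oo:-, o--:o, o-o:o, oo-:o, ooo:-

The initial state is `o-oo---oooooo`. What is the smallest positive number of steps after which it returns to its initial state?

26

oo-oooo------
-oo---ooooooo
o-oooo------o
oo---ooooooo-
-oooo------oo
o---ooooooo-o
oooo------oo-
---ooooooo-oo
ooo------oo-o
--ooooooo-oo-
oo------oo-oo
-ooooooo-oo--
o------oo-ooo
ooooooo-oo---
------oo-oooo
oooooo-oo---o
-----oo-oooo-
ooooo-oo---oo
----oo-oooo--
oooo-oo---ooo
---oo-oooo---
ooo-oo---oooo
--oo-oooo----
oo-oo---ooooo
-oo-oooo-----
o-oo---oooooo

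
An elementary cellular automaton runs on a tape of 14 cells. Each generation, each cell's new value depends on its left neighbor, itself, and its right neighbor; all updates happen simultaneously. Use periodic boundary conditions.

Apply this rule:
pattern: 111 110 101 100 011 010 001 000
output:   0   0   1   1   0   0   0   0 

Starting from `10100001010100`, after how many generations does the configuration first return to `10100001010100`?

14

generation 1: 01010000101010
generation 2: 00101000010101
generation 3: 10010100001010
generation 4: 01001010000101
generation 5: 10100101000010
generation 6: 01010010100001
generation 7: 10101001010000
generation 8: 01010100101000
generation 9: 00101010010100
generation 10: 00010101001010
generation 11: 00001010100101
generation 12: 10000101010010
generation 13: 01000010101001
generation 14: 10100001010100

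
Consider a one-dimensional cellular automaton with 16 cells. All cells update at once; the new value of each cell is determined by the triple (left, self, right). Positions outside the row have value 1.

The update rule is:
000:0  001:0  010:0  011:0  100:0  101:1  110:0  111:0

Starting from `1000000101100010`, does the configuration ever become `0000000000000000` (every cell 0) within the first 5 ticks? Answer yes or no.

yes

0000000010000001
0000000000000000
all cells are 0 at tick 2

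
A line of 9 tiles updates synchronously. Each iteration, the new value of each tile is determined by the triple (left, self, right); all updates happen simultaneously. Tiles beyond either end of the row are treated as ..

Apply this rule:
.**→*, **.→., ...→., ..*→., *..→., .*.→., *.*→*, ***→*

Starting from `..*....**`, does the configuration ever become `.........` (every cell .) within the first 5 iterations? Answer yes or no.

.......*.
.........
all cells are . at iteration 2

yes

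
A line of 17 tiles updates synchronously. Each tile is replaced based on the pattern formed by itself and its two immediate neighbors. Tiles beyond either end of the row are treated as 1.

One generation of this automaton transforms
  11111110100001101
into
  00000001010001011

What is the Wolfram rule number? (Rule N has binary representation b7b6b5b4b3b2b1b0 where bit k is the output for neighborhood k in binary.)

56

position 0: 111 → 0  (bit 7 = 0)
position 6: 110 → 0  (bit 6 = 0)
position 7: 101 → 1  (bit 5 = 1)
position 9: 100 → 1  (bit 4 = 1)
position 13: 011 → 1  (bit 3 = 1)
position 8: 010 → 0  (bit 2 = 0)
position 12: 001 → 0  (bit 1 = 0)
position 10: 000 → 0  (bit 0 = 0)
bits b7..b0 = 00111000 = 56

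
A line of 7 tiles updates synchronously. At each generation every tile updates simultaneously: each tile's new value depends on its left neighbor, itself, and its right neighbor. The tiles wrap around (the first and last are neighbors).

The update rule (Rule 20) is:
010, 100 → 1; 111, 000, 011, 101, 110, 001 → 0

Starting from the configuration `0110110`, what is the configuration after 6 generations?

generation 1: 0000001
generation 2: 1000001
generation 3: 0100000
generation 4: 0110000
generation 5: 0001000
generation 6: 0001100

0001100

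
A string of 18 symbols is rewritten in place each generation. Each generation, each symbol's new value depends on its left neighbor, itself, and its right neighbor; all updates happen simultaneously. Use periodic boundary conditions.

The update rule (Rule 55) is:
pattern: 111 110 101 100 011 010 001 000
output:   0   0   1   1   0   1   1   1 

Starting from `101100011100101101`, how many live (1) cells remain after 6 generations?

010011100011110010
111100011100001111
000011100011110000
111100011100001111  (repeats generation 2; period 2)
generation 6: 111100011100001111
count of 1: 11

11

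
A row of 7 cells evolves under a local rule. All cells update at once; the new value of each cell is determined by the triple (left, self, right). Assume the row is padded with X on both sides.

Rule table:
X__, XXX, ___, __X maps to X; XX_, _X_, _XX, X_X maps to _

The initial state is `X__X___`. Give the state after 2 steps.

_XX_XXX
_____XX

_____XX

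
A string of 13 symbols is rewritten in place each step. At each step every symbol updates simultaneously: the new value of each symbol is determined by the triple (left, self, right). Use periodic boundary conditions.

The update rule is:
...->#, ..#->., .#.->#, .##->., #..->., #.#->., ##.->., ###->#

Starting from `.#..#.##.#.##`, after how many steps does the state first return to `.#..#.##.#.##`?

.#..#....#...
.#..#.##.#.##

2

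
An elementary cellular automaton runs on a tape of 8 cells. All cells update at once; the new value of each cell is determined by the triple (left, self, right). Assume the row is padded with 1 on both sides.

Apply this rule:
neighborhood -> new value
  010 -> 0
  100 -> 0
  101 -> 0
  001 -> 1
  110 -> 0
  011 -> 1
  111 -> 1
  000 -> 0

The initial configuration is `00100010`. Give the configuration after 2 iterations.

00001001

01000100
00001001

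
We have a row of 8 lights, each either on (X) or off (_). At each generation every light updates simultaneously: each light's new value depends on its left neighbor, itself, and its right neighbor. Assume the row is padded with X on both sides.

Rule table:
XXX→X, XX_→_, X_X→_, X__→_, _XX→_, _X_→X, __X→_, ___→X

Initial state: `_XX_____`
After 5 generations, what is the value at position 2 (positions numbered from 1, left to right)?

_

____XXX_
_XX__X__
_____X__
_XXX_X__
__X__X__
position 2 holds _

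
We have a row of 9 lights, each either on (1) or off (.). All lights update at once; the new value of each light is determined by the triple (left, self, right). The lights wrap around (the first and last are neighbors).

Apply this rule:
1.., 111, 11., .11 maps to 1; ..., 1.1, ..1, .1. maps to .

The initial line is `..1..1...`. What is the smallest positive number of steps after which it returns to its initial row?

9

step 1: ...1..1..
step 2: ....1..1.
step 3: .....1..1
step 4: 1.....1..
step 5: .1.....1.
step 6: ..1.....1
step 7: 1..1.....
step 8: .1..1....
step 9: ..1..1...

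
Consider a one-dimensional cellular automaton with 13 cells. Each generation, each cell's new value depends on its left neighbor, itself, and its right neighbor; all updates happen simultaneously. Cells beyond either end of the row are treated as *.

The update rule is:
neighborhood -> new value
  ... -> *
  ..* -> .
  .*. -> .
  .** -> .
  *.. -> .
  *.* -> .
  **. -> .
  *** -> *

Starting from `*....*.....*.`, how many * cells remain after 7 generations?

4

..**...***...
.....*..*..*.
.***.........
..*..*******.
......*****..
.****..***...
..**....*..*.
count of *: 4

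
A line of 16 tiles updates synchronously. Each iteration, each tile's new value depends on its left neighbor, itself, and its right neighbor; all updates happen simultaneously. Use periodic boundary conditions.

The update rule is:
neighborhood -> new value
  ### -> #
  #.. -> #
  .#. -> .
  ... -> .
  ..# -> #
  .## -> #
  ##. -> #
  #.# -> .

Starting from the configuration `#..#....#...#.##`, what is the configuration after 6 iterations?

###.#..#.#.#..##
###..##.....####
########...#####
#########.######
#########.######  (fixed point — unchanged through iteration 6)

#########.######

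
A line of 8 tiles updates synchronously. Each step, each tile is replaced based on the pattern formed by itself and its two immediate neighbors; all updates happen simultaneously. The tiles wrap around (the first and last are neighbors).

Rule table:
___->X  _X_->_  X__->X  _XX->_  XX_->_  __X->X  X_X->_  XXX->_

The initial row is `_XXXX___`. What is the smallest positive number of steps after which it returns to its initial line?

step 1: X____XXX
step 2: _XXXX___

2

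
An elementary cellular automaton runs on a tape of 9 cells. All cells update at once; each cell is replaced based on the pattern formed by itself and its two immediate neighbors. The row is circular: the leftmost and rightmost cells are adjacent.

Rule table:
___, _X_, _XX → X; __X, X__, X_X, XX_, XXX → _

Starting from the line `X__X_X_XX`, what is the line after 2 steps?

XX_X_X_X_

___X_X_X_
XX_X_X_X_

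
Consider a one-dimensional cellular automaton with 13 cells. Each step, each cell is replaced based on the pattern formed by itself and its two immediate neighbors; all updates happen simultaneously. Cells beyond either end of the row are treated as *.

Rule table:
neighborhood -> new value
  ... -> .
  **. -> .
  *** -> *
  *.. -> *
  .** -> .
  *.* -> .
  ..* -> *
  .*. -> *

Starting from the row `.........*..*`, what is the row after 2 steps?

.*.....*.**..

step 1: *.......****.
step 2: .*.....*.**..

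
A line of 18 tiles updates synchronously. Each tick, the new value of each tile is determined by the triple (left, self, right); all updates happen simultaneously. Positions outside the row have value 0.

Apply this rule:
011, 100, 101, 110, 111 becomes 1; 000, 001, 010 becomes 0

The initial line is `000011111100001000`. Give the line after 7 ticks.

000011111111111110

000011111110000100
000011111111000010
000011111111100001
000011111111110000
000011111111111000
000011111111111100
000011111111111110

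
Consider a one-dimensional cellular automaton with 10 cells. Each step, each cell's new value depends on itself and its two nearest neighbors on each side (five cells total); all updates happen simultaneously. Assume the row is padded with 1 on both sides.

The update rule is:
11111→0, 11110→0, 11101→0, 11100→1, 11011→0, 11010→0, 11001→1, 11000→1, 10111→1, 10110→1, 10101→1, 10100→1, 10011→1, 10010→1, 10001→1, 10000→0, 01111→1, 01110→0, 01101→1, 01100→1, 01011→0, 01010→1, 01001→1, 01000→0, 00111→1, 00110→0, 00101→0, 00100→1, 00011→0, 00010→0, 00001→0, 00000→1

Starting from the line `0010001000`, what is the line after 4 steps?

1110101010
0000111110
1000110000
1110011000

1110011000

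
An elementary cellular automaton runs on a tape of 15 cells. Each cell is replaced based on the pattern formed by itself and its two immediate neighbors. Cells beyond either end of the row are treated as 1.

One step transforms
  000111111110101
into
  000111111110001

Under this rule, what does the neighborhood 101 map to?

At position 11 the neighborhood is 101; the next row has 0 there.

0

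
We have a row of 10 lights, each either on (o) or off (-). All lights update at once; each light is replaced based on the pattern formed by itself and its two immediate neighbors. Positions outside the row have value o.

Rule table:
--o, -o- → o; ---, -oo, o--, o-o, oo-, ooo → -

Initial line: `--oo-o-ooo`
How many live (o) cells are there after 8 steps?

-o---o----
-o--oo---o
-o-o----o-
-o-o---oo-
-o-o--o---
-o-o-oo--o
-o-o----o-  (repeats step 3; period 4)
step 8: -o-o---oo-
count of o: 4

4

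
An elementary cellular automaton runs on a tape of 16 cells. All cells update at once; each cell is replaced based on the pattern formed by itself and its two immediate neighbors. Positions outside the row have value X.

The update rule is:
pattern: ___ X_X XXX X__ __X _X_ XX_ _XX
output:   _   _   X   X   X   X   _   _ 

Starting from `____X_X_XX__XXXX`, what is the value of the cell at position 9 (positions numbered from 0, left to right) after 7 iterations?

X

X__XX_X___XX_XXX
_XX___XX_X____XX
___X_X___XX__X_X
X_XX_XX_X__XXX__
________XXX_X_XX
X______X_X__X__X
_X____XX_XXXXXX_
position 9 holds X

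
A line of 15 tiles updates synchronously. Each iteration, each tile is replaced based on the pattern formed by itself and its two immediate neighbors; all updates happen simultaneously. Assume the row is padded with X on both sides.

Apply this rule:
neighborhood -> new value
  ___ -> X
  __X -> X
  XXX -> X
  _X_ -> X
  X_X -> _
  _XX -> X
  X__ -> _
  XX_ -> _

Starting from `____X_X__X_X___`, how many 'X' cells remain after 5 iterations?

_XXXX_X_XX_X_XX
_XXX__X_X__X_XX
_XX__XX_X_XX_XX
_X__XX__X_X__XX
_X_XX__XX_X_XXX
count of X: 9

9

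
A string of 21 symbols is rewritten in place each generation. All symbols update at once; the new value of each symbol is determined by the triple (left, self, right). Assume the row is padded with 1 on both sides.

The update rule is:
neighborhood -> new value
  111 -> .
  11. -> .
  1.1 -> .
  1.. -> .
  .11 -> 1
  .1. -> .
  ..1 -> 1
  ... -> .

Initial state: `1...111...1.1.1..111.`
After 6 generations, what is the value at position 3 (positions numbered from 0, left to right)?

.

generation 1: ...11....1......11...
generation 2: ..11....1......11...1
generation 3: .11....1......11...11
generation 4: .1....1......11...11.
generation 5: .....1......11...11..
generation 6: ....1......11...11..1
position 3 holds .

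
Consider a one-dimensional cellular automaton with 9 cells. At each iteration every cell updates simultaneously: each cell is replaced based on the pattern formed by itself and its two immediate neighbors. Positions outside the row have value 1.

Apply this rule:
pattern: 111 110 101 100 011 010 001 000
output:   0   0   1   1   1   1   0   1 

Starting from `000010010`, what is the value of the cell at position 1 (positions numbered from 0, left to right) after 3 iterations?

111011011
000110110
110101101
position 1 holds 1

1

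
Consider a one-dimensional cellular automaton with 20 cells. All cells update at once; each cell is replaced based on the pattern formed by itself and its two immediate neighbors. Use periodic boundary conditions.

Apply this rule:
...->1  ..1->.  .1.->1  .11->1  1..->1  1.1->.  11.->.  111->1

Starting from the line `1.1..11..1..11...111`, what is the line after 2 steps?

1.1..1.1.1..1.1..11.

step 1: ..11.1.1.11.1.11.111
step 2: 1.1..1.1.1..1.1..11.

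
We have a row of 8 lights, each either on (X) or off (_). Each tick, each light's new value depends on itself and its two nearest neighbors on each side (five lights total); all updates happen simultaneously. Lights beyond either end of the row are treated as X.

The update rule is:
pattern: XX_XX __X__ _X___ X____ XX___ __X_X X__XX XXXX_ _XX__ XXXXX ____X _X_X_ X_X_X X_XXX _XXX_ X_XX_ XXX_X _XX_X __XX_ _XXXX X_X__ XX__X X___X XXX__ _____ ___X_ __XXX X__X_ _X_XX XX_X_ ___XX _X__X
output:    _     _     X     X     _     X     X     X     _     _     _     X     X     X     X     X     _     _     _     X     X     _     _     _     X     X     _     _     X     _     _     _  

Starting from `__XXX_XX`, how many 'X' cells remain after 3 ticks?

5

tick 1: _X_X__XX
tick 2: _XXX_X_X
tick 3: _XX__XXX
count of X: 5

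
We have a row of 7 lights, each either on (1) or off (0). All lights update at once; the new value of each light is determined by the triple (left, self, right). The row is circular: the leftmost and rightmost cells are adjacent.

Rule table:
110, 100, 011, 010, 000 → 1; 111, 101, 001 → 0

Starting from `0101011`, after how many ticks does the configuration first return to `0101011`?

0101011

1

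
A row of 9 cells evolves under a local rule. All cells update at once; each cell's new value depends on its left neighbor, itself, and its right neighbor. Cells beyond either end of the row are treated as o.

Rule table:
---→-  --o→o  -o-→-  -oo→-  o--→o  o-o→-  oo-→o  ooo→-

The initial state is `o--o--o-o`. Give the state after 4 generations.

-o--o--oo

ooo-oo---
--o--oo-o
oo-oo-o--
-o--o--oo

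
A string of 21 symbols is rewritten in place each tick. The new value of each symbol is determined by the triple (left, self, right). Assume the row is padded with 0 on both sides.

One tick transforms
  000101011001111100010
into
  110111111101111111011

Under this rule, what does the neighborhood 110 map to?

At position 8 the neighborhood is 110; the next row has 1 there.

1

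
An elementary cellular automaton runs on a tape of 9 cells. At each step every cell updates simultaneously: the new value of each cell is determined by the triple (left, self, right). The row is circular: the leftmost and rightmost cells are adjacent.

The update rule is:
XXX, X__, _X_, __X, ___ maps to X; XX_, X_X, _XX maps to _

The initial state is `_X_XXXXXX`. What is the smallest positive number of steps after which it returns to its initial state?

_X__XXXX_
XXXX_XX_X
XXX______
_X_XXXXXX

4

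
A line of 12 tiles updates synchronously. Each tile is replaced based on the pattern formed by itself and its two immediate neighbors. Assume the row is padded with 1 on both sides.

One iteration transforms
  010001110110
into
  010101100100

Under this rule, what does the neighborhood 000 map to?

1

At position 3 the neighborhood is 000; the next row has 1 there.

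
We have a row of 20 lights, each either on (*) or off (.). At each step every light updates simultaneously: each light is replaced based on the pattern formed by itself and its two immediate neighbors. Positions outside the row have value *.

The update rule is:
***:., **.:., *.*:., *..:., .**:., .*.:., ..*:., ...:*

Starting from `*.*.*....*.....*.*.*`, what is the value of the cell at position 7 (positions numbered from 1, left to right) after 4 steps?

.

......**...***......
.****....*.....****.
......**...***......  (repeats step 1; period 2)
step 4: .****....*.....****.
position 7 holds .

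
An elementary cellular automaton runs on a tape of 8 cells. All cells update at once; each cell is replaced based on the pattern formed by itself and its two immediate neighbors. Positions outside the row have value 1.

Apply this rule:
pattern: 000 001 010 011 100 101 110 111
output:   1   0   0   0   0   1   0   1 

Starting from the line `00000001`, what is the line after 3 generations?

01111100
10111000
01010010

01010010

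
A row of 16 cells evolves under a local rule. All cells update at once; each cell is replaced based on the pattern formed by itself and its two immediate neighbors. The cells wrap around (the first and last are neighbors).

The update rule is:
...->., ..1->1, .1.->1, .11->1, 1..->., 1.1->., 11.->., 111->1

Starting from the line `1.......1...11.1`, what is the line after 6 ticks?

tick 1: .......11..11..1
tick 2: ......11..11..11
tick 3: .....11..11..11.
tick 4: ....11..11..11..
tick 5: ...11..11..11...
tick 6: ..11..11..11....

..11..11..11....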